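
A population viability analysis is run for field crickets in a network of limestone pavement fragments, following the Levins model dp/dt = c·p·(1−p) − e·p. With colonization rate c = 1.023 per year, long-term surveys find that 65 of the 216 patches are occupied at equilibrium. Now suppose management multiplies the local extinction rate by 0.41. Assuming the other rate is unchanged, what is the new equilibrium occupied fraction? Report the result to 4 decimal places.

Observed p* = 65/216 = 0.30093.
Balance c(1−p*) = e gives e = 1.023×(1 − 0.30093) = 0.71515.
New p* = 1 − e/c = 1 − 0.29321/1.02300 = 0.71338.

0.7134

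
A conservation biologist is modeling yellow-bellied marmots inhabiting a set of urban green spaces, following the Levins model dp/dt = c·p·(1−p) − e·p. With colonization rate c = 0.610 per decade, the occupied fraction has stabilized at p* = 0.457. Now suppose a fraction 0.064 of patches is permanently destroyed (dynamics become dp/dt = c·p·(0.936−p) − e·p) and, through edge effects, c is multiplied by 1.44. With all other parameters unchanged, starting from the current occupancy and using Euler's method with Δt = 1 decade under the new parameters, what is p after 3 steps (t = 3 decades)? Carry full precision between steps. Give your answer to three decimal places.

0.540

Balance c(1−p*) = e gives e = 0.610×(1 − 0.45700) = 0.33123.
Starting from p₀ = 0.45700; update p ← p + (dp/dt)·Δt with the new parameters.
t = 1: p = 0.45700 + (+0.04091) = 0.49791
t = 2: p = 0.49791 + (+0.02668) = 0.52459
t = 3: p = 0.52459 + (+0.01582) = 0.54041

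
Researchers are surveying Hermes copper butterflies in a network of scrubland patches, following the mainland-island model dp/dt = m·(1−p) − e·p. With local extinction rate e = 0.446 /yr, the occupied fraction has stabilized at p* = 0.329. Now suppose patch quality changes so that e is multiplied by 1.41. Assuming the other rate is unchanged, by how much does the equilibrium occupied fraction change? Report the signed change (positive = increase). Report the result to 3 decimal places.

Balance m(1−p*) = e·p* gives m = e·p*/(1−p*) = 0.446×0.32900/0.67100 = 0.21868.
New p* = m/(m+e) = 0.21868/(0.21868+0.62886) = 0.25802.
Δp* = 0.25802 − 0.32900 = -0.07098.

-0.071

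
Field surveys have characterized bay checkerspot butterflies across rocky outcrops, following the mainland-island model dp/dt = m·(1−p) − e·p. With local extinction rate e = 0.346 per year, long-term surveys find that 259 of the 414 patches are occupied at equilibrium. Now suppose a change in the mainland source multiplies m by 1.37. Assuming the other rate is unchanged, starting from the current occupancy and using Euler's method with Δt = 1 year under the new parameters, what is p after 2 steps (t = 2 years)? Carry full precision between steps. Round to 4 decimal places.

Observed p* = 259/414 = 0.62560.
Balance m(1−p*) = e·p* gives m = e·p*/(1−p*) = 0.346×0.62560/0.37440 = 0.57815.
Starting from p₀ = 0.62560; update p ← p + (dp/dt)·Δt with the new parameters.
  1  |  dp/dt·Δt = +0.080090  |  p_1 = 0.705694
  2  |  dp/dt·Δt = -0.011058  |  p_2 = 0.694636

0.6946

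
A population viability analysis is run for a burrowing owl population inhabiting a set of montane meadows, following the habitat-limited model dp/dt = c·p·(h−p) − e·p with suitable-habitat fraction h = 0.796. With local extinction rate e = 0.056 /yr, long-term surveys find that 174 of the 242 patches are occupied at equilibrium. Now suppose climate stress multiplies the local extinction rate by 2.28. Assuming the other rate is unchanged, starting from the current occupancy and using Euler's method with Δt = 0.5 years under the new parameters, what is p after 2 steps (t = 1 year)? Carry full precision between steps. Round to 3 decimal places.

0.675

Observed p* = 174/242 = 0.71901.
Balance c(h−p*) = e gives c = e/(0.796 − 0.71901) = 0.056/0.07699 = 0.72735.
Starting from p₀ = 0.71901; update p ← p + (dp/dt)·Δt with the new parameters.
  1  |  dp/dt·Δt = -0.025769  |  p_1 = 0.693239
  2  |  dp/dt·Δt = -0.018349  |  p_2 = 0.674890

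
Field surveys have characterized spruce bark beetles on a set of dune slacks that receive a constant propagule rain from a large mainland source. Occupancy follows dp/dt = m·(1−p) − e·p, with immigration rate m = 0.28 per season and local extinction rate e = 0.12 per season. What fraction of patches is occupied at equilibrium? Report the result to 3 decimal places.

0.700

At equilibrium the propagule rain into empty patches balances local extinction: m(1−p*) = e·p*.
p* = m/(m+e) = 0.28/(0.28+0.12) = 0.28/0.4000 = 0.7000.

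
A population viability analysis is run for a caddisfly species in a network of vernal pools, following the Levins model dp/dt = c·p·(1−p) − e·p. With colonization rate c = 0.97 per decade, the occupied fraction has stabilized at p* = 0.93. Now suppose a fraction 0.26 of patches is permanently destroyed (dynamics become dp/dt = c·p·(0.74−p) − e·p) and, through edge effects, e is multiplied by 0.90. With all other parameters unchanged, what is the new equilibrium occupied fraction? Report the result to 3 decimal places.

0.677

Balance c(1−p*) = e gives e = 0.97×(1 − 0.93000) = 0.06790.
New p* = 0.74 − e/c = 0.74 − 0.06111/0.97000 = 0.67700.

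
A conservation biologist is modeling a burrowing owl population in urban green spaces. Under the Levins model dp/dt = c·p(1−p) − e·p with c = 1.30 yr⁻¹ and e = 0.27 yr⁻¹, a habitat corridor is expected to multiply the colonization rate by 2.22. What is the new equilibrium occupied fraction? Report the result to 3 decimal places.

Before: p* = 1 − 0.27/1.30 = 0.7923.
After the change, c = 2.886, e = 0.27, so p* = 1 − 0.27/2.886 = 0.9064.

0.906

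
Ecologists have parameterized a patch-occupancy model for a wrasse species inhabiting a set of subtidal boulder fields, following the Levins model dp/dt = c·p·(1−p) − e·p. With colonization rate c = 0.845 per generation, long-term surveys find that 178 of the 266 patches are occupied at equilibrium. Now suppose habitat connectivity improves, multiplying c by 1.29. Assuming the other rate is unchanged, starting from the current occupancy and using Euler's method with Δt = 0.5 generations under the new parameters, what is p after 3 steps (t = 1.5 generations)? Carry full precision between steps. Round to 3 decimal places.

Observed p* = 178/266 = 0.66917.
Balance c(1−p*) = e gives e = 0.845×(1 − 0.66917) = 0.27955.
Starting from p₀ = 0.66917; update p ← p + (dp/dt)·Δt with the new parameters.
step 1: Δp = +0.02712, p = 0.69630
step 2: Δp = +0.01793, p = 0.71423
step 3: Δp = +0.01141, p = 0.72564

0.726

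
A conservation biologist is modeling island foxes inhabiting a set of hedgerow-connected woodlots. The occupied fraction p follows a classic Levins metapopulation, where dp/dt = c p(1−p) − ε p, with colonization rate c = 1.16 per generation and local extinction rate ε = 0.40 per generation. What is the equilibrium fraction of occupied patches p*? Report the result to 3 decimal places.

At equilibrium, colonization balances extinction: c·p*·(1−p*) = ε·p*.
So p* = 1 − ε/c = 1 − 0.40/1.16 = 1 − 0.3448 = 0.6552.

0.655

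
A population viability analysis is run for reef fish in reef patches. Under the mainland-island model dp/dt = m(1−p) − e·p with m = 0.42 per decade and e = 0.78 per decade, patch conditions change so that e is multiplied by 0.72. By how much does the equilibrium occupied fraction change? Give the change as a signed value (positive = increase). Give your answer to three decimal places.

0.078

Before: p* = 0.42/(0.42+0.78) = 0.3500.
After: m = 0.42, e = 0.5616; p* = 0.42/0.9816 = 0.4279.
Δp* = 0.4279 − 0.3500 = +0.0779.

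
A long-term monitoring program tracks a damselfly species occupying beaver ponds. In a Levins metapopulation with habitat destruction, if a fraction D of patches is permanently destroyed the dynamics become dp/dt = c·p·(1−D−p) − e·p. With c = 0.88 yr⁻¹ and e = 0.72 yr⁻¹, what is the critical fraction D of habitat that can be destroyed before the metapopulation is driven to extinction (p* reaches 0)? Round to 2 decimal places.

0.18

The nontrivial equilibrium is p* = (1−D) − e/c; extinction occurs when this hits zero.
So D_crit = 1 − e/c = 1 − 0.72/0.88 = 1 − 0.8182 = 0.1818.
Note this equals the original equilibrium occupancy — the Levins extinction-debt result.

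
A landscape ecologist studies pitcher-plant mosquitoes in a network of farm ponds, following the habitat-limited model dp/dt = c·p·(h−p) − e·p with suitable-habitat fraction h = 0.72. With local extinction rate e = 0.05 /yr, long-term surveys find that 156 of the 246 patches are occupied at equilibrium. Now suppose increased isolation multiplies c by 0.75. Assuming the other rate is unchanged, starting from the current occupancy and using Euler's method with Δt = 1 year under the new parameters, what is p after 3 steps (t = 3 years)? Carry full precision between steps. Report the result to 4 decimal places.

Observed p* = 156/246 = 0.63415.
Balance c(h−p*) = e gives c = e/(0.72 − 0.63415) = 0.05/0.08585 = 0.58239.
Starting from p₀ = 0.63415; update p ← p + (dp/dt)·Δt with the new parameters.
p: 0.63415 → 0.62622  (Δp = -0.00793)
p: 0.62622 → 0.62056  (Δp = -0.00566)
p: 0.62056 → 0.61649  (Δp = -0.00407)

0.6165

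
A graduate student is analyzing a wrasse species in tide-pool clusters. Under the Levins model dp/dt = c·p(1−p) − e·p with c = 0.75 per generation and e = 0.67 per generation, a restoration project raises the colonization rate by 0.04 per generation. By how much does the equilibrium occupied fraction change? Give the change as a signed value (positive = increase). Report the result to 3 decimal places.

0.045

Before: p* = 1 − 0.67/0.75 = 0.1067.
After the change, c = 0.79, e = 0.67, so p* = 1 − 0.67/0.79 = 0.1519.
Δp* = 0.1519 − 0.1067 = +0.0452.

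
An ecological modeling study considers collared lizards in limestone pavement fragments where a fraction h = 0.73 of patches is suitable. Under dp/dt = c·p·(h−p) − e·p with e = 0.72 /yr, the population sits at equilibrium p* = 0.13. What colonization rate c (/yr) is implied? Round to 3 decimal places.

At equilibrium c(h−p*) = e, so c = e/(h−p*).
c = 0.72/(0.73 − 0.13) = 0.72/0.6000 = 1.2000.

1.200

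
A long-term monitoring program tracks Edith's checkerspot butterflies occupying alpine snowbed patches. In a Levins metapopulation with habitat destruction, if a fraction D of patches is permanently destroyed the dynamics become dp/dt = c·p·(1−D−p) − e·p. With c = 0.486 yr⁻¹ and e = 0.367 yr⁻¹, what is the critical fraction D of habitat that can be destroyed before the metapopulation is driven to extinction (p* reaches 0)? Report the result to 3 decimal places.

0.245

The nontrivial equilibrium is p* = (1−D) − e/c; extinction occurs when this hits zero.
So D_crit = 1 − e/c = 1 − 0.367/0.486 = 1 − 0.7551 = 0.2449.
This equals the undisturbed p*, a classic result of Lande's extension.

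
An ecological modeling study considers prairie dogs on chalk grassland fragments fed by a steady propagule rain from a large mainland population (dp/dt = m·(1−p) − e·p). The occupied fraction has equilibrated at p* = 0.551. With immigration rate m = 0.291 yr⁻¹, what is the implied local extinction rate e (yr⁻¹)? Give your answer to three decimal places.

At equilibrium m(1−p*) = e·p*, so e = m(1−p*)/p*.
e = 0.291 × 0.4490 / 0.551 = 0.2371.

0.237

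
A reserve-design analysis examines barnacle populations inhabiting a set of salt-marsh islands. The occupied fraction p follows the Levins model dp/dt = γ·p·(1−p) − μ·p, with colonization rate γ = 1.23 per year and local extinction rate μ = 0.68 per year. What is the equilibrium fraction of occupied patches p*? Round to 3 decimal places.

Setting dp/dt = 0 and dividing through by p* gives γ·(1−p*) = μ.
So p* = 1 − μ/γ = 1 − 0.68/1.23 = 1 − 0.5528 = 0.4472.

0.447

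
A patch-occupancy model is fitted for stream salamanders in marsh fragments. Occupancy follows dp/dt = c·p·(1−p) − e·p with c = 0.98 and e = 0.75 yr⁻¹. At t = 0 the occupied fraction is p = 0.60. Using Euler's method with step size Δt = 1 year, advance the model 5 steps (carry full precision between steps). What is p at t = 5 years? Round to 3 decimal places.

0.267

Update rule: p ← p + [c·p·(1−p) − e·p]·Δt with Δt = 1.
  1  |  dp/dt·Δt = -0.214800  |  p_1 = 0.385200
  2  |  dp/dt·Δt = -0.056815  |  p_2 = 0.328385
  3  |  dp/dt·Δt = -0.030151  |  p_3 = 0.298233
  4  |  dp/dt·Δt = -0.018571  |  p_4 = 0.279663
  5  |  dp/dt·Δt = -0.012325  |  p_5 = 0.267338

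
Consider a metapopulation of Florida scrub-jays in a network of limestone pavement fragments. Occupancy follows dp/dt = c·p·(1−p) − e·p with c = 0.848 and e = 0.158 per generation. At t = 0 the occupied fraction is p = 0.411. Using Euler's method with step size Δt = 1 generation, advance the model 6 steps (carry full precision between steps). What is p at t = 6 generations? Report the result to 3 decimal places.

0.811

Update rule: p ← p + [c·p·(1−p) − e·p]·Δt with Δt = 1.
step 1: Δp = +0.14034, p = 0.55134
step 2: Δp = +0.12265, p = 0.67400
step 3: Δp = +0.07984, p = 0.75383
step 4: Δp = +0.03826, p = 0.79209
step 5: Δp = +0.01450, p = 0.80659
step 6: Δp = +0.00485, p = 0.81144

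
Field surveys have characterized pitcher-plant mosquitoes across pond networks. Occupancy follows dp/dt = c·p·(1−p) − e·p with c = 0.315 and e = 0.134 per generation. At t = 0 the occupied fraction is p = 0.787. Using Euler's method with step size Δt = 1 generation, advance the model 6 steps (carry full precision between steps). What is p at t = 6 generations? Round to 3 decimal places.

Update rule: p ← p + [c·p·(1−p) − e·p]·Δt with Δt = 1.
  1  |  dp/dt·Δt = -0.052654  |  p_1 = 0.734346
  2  |  dp/dt·Δt = -0.036951  |  p_2 = 0.697394
  3  |  dp/dt·Δt = -0.026975  |  p_3 = 0.670420
  4  |  dp/dt·Δt = -0.020235  |  p_4 = 0.650185
  5  |  dp/dt·Δt = -0.015480  |  p_5 = 0.634705
  6  |  dp/dt·Δt = -0.012016  |  p_6 = 0.622689

0.623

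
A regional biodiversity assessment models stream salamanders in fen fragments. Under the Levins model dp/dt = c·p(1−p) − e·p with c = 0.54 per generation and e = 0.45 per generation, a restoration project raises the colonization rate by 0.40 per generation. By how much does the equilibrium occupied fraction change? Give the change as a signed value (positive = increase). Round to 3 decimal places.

0.355

Before: p* = 1 − 0.45/0.54 = 0.1667.
After the change, c = 0.94, e = 0.45, so p* = 1 − 0.45/0.94 = 0.5213.
Δp* = 0.5213 − 0.1667 = +0.3546.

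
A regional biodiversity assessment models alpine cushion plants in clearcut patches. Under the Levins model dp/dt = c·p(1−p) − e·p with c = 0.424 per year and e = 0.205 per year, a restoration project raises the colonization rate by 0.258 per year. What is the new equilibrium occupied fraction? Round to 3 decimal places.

Before: p* = 1 − 0.205/0.424 = 0.5165.
After the change, c = 0.682, e = 0.205, so p* = 1 − 0.205/0.682 = 0.6994.

0.699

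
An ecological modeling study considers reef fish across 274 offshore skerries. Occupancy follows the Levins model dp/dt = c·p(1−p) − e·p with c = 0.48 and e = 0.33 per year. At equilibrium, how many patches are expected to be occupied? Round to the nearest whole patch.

86

p* = 1 − e/c = 1 − 0.33/0.48 = 0.3125.
Expected occupied patches = N × p* = 274 × 0.3125 = 85.62 ≈ 86.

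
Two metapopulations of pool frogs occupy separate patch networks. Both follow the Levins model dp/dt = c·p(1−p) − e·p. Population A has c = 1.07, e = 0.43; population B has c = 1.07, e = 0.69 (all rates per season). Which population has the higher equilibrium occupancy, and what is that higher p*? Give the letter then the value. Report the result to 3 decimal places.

A: p*_A = 1 − 0.43/1.07 = 0.5981.
B: p*_B = 1 − 0.69/1.07 = 0.3551.
A is higher at 0.5981.

A, 0.598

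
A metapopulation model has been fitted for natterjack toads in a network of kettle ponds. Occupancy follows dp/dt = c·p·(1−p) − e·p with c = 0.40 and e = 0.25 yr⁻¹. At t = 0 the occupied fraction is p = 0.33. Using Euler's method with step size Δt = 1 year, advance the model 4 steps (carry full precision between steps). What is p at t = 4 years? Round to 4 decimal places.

Update rule: p ← p + [c·p·(1−p) − e·p]·Δt with Δt = 1.
p: 0.33000 → 0.33594  (Δp = +0.00594)
p: 0.33594 → 0.34119  (Δp = +0.00525)
p: 0.34119 → 0.34580  (Δp = +0.00461)
p: 0.34580 → 0.34984  (Δp = +0.00404)

0.3498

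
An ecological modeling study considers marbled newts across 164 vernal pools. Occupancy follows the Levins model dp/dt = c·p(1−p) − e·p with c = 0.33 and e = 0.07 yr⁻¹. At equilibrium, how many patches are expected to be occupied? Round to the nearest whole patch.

129

p* = 1 − e/c = 1 − 0.07/0.33 = 0.7879.
Expected occupied patches = N × p* = 164 × 0.7879 = 129.21 ≈ 129.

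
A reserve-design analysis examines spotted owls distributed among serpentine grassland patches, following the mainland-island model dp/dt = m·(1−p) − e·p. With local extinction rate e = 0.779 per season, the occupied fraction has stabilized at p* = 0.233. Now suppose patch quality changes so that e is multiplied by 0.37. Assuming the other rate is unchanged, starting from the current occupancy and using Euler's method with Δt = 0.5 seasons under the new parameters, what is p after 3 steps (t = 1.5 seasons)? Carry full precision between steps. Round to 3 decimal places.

Balance m(1−p*) = e·p* gives m = e·p*/(1−p*) = 0.779×0.23300/0.76700 = 0.23665.
Starting from p₀ = 0.23300; update p ← p + (dp/dt)·Δt with the new parameters.
p: 0.23300 → 0.29017  (Δp = +0.05717)
p: 0.29017 → 0.33234  (Δp = +0.04217)
p: 0.33234 → 0.36345  (Δp = +0.03110)

0.363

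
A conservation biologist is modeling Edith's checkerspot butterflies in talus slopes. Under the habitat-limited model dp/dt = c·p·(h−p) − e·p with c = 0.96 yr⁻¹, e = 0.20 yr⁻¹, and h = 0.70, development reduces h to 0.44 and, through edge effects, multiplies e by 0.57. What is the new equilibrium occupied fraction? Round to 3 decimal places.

Before: p* = h − e/c = 0.70 − 0.20/0.96 = 0.70 − 0.2083 = 0.4917.
After: c = 0.96, e = 0.114, h = 0.44; p* = 0.44 − 0.114/0.96 = 0.3213.

0.321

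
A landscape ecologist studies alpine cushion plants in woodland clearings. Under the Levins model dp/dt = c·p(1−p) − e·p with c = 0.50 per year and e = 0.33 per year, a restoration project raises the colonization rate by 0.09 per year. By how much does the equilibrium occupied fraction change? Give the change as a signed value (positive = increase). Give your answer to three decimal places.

0.101

Before: p* = 1 − 0.33/0.50 = 0.3400.
After the change, c = 0.59, e = 0.33, so p* = 1 − 0.33/0.59 = 0.4407.
Δp* = 0.4407 − 0.3400 = +0.1007.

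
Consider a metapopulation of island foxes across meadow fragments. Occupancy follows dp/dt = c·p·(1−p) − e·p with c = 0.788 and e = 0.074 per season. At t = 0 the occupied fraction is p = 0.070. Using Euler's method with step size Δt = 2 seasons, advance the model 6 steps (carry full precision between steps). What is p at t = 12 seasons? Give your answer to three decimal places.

0.908

Update rule: p ← p + [c·p·(1−p) − e·p]·Δt with Δt = 2.
step 1: Δp = +0.09224, p = 0.16224
step 2: Δp = +0.19019, p = 0.35243
step 3: Δp = +0.30752, p = 0.65995
step 4: Δp = +0.25601, p = 0.91596
step 5: Δp = -0.01424, p = 0.90172
step 6: Δp = +0.00622, p = 0.90793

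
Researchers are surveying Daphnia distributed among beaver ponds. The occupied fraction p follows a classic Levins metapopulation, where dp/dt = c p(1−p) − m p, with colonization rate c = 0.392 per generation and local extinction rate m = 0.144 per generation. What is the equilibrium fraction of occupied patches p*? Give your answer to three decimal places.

0.633

Setting dp/dt = 0 and dividing through by p* gives c·(1−p*) = m.
So p* = 1 − m/c = 1 − 0.144/0.392 = 1 − 0.3673 = 0.6327.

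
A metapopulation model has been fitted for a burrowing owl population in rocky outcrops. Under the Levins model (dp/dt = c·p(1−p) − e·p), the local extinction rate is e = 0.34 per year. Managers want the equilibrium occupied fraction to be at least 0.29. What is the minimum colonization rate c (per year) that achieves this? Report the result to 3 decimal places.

0.479

p* = 1 − e/c ≥ 0.29 requires e/c ≤ 0.7100, i.e. c ≥ e/0.7100.
c_min = 0.34/0.7100 = 0.4789.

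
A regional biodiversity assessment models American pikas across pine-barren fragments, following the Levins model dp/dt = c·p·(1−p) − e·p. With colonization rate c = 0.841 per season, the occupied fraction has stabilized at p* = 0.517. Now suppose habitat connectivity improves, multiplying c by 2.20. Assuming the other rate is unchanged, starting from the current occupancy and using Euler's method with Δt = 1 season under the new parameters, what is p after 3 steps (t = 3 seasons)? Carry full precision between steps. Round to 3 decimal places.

Balance c(1−p*) = e gives e = 0.841×(1 − 0.51700) = 0.40620.
Starting from p₀ = 0.51700; update p ← p + (dp/dt)·Δt with the new parameters.
  1  |  dp/dt·Δt = +0.252008  |  p_1 = 0.769008
  2  |  dp/dt·Δt = +0.016286  |  p_2 = 0.785294
  3  |  dp/dt·Δt = -0.007032  |  p_3 = 0.778262

0.778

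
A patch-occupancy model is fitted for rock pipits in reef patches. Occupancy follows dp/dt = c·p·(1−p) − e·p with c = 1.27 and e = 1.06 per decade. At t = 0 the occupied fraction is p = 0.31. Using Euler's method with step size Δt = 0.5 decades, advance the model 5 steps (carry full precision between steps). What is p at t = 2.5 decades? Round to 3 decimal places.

0.223

Update rule: p ← p + [c·p·(1−p) − e·p]·Δt with Δt = 0.5.
p: 0.31000 → 0.28153  (Δp = -0.02847)
p: 0.28153 → 0.26076  (Δp = -0.02077)
p: 0.26076 → 0.24496  (Δp = -0.01580)
p: 0.24496 → 0.23258  (Δp = -0.01238)
p: 0.23258 → 0.22265  (Δp = -0.00993)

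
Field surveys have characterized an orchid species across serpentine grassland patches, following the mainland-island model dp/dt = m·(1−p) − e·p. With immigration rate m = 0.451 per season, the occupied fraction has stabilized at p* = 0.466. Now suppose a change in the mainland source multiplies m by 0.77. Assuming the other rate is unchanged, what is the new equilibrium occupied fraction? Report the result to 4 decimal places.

Balance m(1−p*) = e·p* gives e = m(1−p*)/p* = 0.451×0.53400/0.46600 = 0.51681.
New p* = m/(m+e) = 0.34727/(0.34727+0.51681) = 0.40190.

0.4019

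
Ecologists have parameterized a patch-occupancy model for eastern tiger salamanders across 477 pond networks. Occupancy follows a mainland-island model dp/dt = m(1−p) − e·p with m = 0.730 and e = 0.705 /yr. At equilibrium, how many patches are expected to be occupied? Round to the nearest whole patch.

243

p* = m/(m+e) = 0.730/1.4350 = 0.5087.
Expected occupied patches = N × p* = 477 × 0.5087 = 242.66 ≈ 243.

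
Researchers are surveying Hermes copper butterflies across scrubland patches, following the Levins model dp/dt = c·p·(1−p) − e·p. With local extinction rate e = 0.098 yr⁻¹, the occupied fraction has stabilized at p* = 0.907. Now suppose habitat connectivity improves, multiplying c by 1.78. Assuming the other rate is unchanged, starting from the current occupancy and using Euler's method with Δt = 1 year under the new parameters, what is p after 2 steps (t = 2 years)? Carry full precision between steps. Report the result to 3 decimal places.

Balance c(1−p*) = e gives c = e/(1 − 0.90700) = 0.098/0.09300 = 1.05376.
Starting from p₀ = 0.90700; update p ← p + (dp/dt)·Δt with the new parameters.
step 1: Δp = +0.06933, p = 0.97633
step 2: Δp = -0.05234, p = 0.92400

0.924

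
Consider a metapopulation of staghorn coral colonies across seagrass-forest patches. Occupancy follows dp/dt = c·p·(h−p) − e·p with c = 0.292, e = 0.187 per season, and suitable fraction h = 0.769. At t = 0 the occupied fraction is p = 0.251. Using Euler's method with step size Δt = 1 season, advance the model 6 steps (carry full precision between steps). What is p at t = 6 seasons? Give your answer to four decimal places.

Update rule: p ← p + [c·p·(h−p) − e·p]·Δt with Δt = 1.
  1  |  dp/dt·Δt = -0.008972  |  p_1 = 0.242028
  2  |  dp/dt·Δt = -0.008017  |  p_2 = 0.234011
  3  |  dp/dt·Δt = -0.007204  |  p_3 = 0.226808
  4  |  dp/dt·Δt = -0.006505  |  p_4 = 0.220303
  5  |  dp/dt·Δt = -0.005900  |  p_5 = 0.214403
  6  |  dp/dt·Δt = -0.005372  |  p_6 = 0.209031

0.2090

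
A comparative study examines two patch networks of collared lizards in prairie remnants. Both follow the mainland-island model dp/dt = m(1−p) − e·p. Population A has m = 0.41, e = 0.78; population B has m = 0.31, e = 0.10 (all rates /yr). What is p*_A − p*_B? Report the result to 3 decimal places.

A: p*_A = m/(m+e) = 0.41/1.1900 = 0.3445.
B: p*_B = 0.31/0.4100 = 0.7561.
p*_A − p*_B = 0.3445 − 0.7561 = -0.4116.

-0.412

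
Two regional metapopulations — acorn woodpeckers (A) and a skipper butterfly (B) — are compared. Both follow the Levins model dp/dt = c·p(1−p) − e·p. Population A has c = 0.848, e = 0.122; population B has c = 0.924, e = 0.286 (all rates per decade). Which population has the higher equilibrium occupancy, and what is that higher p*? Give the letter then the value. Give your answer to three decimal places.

A, 0.856

A: p*_A = 1 − 0.122/0.848 = 0.8561.
B: p*_B = 1 − 0.286/0.924 = 0.6905.
A is higher at 0.8561.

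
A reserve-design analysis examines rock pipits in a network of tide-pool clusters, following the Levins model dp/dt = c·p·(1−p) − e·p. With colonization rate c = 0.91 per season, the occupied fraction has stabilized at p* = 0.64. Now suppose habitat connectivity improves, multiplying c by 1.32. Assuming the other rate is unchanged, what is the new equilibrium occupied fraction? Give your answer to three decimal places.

0.727

Balance c(1−p*) = e gives e = 0.91×(1 − 0.64000) = 0.32760.
New p* = 1 − e/c = 1 − 0.32760/1.20120 = 0.72727.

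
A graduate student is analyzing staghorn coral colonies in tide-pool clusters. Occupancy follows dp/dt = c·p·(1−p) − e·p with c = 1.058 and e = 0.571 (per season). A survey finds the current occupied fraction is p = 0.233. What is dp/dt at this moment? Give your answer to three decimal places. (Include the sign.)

Colonization term: c·p·(1−p) = 1.058×0.233×0.7670 = 0.18908.
Extinction term: e·p = 0.13304.
dp/dt = 0.18908 − 0.13304 = 0.05603.

0.056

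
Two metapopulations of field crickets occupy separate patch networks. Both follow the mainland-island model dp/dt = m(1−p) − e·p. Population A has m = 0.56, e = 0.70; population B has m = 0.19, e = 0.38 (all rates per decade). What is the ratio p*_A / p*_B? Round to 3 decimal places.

1.333

A: p*_A = m/(m+e) = 0.56/1.2600 = 0.4444.
B: p*_B = 0.19/0.5700 = 0.3333.
p*_A / p*_B = 0.4444/0.3333 = 1.3333.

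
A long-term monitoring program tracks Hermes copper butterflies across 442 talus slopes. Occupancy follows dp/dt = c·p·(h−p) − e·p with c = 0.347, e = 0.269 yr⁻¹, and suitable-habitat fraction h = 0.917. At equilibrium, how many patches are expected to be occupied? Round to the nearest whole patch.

p* = h − e/c = 0.917 − 0.7752 = 0.1418.
Expected occupied patches = N × p* = 442 × 0.1418 = 62.67 ≈ 63.

63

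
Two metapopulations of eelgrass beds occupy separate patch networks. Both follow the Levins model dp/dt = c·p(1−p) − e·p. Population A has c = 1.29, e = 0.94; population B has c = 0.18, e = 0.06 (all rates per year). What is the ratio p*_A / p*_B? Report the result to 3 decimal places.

A: p*_A = 1 − 0.94/1.29 = 0.2713.
B: p*_B = 1 − 0.06/0.18 = 0.6667.
p*_A / p*_B = 0.2713/0.6667 = 0.4070.

0.407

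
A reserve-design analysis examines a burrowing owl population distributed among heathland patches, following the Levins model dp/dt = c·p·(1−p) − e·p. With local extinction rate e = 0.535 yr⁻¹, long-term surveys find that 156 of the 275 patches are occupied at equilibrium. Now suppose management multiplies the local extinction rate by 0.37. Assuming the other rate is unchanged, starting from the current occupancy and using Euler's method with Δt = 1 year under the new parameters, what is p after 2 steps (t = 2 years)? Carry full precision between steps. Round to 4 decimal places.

0.8348

Observed p* = 156/275 = 0.56727.
Balance c(1−p*) = e gives c = e/(1 − 0.56727) = 0.535/0.43273 = 1.23634.
Starting from p₀ = 0.56727; update p ← p + (dp/dt)·Δt with the new parameters.
  1  |  dp/dt·Δt = +0.191199  |  p_1 = 0.758472
  2  |  dp/dt·Δt = +0.076349  |  p_2 = 0.834821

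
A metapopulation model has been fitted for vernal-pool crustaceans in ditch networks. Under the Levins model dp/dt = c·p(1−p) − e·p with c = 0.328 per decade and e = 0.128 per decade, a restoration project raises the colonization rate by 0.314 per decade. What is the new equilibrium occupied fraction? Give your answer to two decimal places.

Before: p* = 1 − 0.128/0.328 = 0.6098.
After the change, c = 0.642, e = 0.128, so p* = 1 − 0.128/0.642 = 0.8006.

0.80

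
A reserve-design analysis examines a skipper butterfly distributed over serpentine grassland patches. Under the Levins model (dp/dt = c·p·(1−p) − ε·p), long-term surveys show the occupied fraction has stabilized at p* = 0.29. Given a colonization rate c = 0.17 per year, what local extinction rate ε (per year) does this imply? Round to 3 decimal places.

0.121

At equilibrium c(1−p*) = ε.
ε = 0.17 × (1 − 0.29) = 0.17 × 0.7100 = 0.1207.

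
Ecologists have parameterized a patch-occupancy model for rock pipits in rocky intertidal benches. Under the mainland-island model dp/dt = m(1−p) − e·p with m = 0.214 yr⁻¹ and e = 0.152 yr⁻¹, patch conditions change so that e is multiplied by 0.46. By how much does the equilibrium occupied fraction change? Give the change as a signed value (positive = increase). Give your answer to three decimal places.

Before: p* = 0.214/(0.214+0.152) = 0.5847.
After: m = 0.214, e = 0.06992; p* = 0.214/0.2839 = 0.7537.
Δp* = 0.7537 − 0.5847 = +0.1690.

0.169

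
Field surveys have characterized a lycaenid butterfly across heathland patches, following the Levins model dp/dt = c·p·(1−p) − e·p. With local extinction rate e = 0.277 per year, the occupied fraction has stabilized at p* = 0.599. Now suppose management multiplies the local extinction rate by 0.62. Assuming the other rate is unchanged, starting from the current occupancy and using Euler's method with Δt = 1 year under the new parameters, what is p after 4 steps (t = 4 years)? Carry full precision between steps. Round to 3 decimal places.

0.739

Balance c(1−p*) = e gives c = e/(1 − 0.59900) = 0.277/0.40100 = 0.69077.
Starting from p₀ = 0.59900; update p ← p + (dp/dt)·Δt with the new parameters.
  1  |  dp/dt·Δt = +0.063051  |  p_1 = 0.662051
  2  |  dp/dt·Δt = +0.040853  |  p_2 = 0.702903
  3  |  dp/dt·Δt = +0.023538  |  p_3 = 0.726441
  4  |  dp/dt·Δt = +0.012515  |  p_4 = 0.738956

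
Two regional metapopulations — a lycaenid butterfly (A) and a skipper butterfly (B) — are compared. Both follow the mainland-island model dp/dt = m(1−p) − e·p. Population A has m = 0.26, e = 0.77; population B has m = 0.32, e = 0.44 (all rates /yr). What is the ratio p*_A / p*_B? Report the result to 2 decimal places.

0.60

A: p*_A = m/(m+e) = 0.26/1.0300 = 0.2524.
B: p*_B = 0.32/0.7600 = 0.4211.
p*_A / p*_B = 0.2524/0.4211 = 0.5995.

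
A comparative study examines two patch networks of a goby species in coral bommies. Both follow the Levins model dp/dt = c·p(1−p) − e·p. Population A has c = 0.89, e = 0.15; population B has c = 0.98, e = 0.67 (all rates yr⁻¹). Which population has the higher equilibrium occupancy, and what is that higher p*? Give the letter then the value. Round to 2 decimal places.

A, 0.83

A: p*_A = 1 − 0.15/0.89 = 0.8315.
B: p*_B = 1 − 0.67/0.98 = 0.3163.
A is higher at 0.8315.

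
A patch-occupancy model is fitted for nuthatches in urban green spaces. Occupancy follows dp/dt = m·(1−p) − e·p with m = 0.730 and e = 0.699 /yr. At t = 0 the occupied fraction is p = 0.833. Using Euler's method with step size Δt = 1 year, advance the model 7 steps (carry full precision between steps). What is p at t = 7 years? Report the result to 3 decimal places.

0.510

Update rule: p ← p + [m·(1−p) − e·p]·Δt with Δt = 1.
  1  |  dp/dt·Δt = -0.460357  |  p_1 = 0.372643
  2  |  dp/dt·Δt = +0.197493  |  p_2 = 0.570136
  3  |  dp/dt·Δt = -0.084725  |  p_3 = 0.485412
  4  |  dp/dt·Δt = +0.036347  |  p_4 = 0.521758
  5  |  dp/dt·Δt = -0.015593  |  p_5 = 0.506166
  6  |  dp/dt·Δt = +0.006689  |  p_6 = 0.512855
  7  |  dp/dt·Δt = -0.002870  |  p_7 = 0.509985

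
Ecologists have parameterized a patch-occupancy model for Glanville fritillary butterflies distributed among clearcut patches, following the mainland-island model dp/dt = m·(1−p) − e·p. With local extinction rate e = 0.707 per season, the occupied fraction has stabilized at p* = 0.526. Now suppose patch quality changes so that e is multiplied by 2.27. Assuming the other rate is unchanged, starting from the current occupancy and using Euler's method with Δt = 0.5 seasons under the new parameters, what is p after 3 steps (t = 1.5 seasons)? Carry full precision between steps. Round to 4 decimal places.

Balance m(1−p*) = e·p* gives m = e·p*/(1−p*) = 0.707×0.52600/0.47400 = 0.78456.
Starting from p₀ = 0.52600; update p ← p + (dp/dt)·Δt with the new parameters.
step 1: Δp = -0.23615, p = 0.28985
step 2: Δp = +0.04598, p = 0.33584
step 3: Δp = -0.00895, p = 0.32688

0.3269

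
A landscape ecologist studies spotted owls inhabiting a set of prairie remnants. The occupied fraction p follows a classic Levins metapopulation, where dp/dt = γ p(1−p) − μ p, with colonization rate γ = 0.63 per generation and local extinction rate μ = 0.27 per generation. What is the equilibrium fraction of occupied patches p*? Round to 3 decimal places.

0.571

Setting dp/dt = 0 and dividing through by p* gives γ·(1−p*) = μ.
So p* = 1 − μ/γ = 1 − 0.27/0.63 = 1 − 0.4286 = 0.5714.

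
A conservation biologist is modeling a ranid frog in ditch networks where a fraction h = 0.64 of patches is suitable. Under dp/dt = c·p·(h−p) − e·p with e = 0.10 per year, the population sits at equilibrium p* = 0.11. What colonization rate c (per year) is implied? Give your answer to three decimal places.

0.189

At equilibrium c(h−p*) = e, so c = e/(h−p*).
c = 0.10/(0.64 − 0.11) = 0.10/0.5300 = 0.1887.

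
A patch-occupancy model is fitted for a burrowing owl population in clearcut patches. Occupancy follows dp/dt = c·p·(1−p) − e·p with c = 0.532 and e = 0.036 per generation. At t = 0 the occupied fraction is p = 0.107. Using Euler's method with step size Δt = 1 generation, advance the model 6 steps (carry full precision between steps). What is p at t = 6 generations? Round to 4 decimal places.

Update rule: p ← p + [c·p·(1−p) − e·p]·Δt with Δt = 1.
p: 0.10700 → 0.15398  (Δp = +0.04698)
p: 0.15398 → 0.21774  (Δp = +0.06376)
p: 0.21774 → 0.30052  (Δp = +0.08278)
p: 0.30052 → 0.40153  (Δp = +0.10101)
p: 0.40153 → 0.51492  (Δp = +0.11339)
p: 0.51492 → 0.62926  (Δp = +0.11434)

0.6293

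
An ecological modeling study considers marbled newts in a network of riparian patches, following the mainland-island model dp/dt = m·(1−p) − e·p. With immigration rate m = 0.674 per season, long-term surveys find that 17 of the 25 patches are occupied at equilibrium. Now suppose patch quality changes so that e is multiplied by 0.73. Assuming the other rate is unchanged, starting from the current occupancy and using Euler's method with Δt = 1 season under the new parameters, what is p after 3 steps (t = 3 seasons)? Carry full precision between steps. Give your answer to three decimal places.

Observed p* = 17/25 = 0.68000.
Balance m(1−p*) = e·p* gives e = m(1−p*)/p* = 0.674×0.32000/0.68000 = 0.31718.
Starting from p₀ = 0.68000; update p ← p + (dp/dt)·Δt with the new parameters.
p: 0.68000 → 0.73823  (Δp = +0.05823)
p: 0.73823 → 0.74373  (Δp = +0.00550)
p: 0.74373 → 0.74425  (Δp = +0.00052)

0.744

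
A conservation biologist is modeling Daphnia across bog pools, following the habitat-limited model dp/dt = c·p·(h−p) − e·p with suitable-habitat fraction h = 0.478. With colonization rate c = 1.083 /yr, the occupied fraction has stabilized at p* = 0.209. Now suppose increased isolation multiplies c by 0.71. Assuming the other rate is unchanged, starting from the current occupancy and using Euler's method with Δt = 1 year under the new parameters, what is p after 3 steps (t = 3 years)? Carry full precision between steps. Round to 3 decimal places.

Balance c(h−p*) = e gives e = 1.083×(0.478 − 0.20900) = 0.29133.
Starting from p₀ = 0.20900; update p ← p + (dp/dt)·Δt with the new parameters.
p: 0.20900 → 0.19134  (Δp = -0.01766)
p: 0.19134 → 0.17778  (Δp = -0.01357)
p: 0.17778 → 0.16702  (Δp = -0.01075)

0.167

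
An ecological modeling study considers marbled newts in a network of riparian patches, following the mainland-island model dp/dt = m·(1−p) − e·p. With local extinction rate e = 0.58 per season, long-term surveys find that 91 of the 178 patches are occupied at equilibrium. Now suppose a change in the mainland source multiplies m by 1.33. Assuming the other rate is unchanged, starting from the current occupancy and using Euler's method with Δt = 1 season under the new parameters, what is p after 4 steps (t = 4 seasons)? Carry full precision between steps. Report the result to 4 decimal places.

0.5802

Observed p* = 91/178 = 0.51124.
Balance m(1−p*) = e·p* gives m = e·p*/(1−p*) = 0.58×0.51124/0.48876 = 0.60667.
Starting from p₀ = 0.51124; update p ← p + (dp/dt)·Δt with the new parameters.
  1  |  dp/dt·Δt = +0.097851  |  p_1 = 0.609087
  2  |  dp/dt·Δt = -0.037855  |  p_2 = 0.571231
  3  |  dp/dt·Δt = +0.014645  |  p_3 = 0.585876
  4  |  dp/dt·Δt = -0.005666  |  p_4 = 0.580211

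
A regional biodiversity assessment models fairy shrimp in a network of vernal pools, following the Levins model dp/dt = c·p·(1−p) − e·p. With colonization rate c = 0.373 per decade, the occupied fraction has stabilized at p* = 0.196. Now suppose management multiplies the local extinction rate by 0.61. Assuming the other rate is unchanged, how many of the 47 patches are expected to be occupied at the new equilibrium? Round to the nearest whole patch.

Balance c(1−p*) = e gives e = 0.373×(1 − 0.19600) = 0.29989.
New p* = 1 − e/c = 1 − 0.18293/0.37300 = 0.50957.
Expected occupied = 47 × 0.50957 = 23.95 ≈ 24.

24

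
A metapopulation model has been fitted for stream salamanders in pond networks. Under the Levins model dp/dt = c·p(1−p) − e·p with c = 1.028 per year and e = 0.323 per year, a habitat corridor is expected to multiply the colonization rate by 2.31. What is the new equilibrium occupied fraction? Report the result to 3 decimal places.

Before: p* = 1 − 0.323/1.028 = 0.6858.
After the change, c = 2.37468, e = 0.323, so p* = 1 − 0.323/2.37468 = 0.8640.

0.864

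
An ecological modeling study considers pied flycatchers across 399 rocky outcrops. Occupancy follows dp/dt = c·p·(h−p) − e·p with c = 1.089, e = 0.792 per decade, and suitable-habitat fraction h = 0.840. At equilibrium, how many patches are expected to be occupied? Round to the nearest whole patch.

p* = h − e/c = 0.840 − 0.7273 = 0.1127.
Expected occupied patches = N × p* = 399 × 0.1127 = 44.98 ≈ 45.

45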